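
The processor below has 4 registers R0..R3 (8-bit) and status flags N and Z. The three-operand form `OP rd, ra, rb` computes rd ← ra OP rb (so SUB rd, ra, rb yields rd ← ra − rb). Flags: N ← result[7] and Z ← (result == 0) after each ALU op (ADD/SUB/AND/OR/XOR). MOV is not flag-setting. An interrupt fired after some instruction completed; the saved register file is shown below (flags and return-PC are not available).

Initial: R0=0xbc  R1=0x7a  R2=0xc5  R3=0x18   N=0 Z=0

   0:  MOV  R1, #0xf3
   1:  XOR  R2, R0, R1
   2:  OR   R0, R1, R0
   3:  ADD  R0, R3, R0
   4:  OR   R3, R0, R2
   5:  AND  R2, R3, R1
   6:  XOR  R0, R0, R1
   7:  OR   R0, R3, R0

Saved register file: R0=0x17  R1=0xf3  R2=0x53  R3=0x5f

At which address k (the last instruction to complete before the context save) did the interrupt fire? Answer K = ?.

K = 5

after  0: R0=0xbc R1=0xf3 R2=0xc5 R3=0x18  N=0 Z=0
after  1: R0=0xbc R1=0xf3 R2=0x4f R3=0x18  N=0 Z=0
after  2: R0=0xff R1=0xf3 R2=0x4f R3=0x18  N=1 Z=0
after  3: R0=0x17 R1=0xf3 R2=0x4f R3=0x18  N=0 Z=0
after  4: R0=0x17 R1=0xf3 R2=0x4f R3=0x5f  N=0 Z=0
after  5: R0=0x17 R1=0xf3 R2=0x53 R3=0x5f  N=0 Z=0
-- IRQ taken; context saved, return-PC = 6 --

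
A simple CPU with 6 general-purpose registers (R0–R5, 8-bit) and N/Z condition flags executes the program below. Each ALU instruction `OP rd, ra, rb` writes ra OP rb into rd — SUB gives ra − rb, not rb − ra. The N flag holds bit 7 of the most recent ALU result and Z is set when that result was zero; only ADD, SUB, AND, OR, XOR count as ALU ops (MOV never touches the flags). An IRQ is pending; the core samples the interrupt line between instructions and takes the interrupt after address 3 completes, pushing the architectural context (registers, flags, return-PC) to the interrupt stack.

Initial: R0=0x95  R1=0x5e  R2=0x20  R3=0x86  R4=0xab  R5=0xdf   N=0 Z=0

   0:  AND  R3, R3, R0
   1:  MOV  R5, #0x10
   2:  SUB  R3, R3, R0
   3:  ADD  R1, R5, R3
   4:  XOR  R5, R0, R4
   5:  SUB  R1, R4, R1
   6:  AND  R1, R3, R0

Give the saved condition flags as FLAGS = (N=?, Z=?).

after  0: R0=0x95 R1=0x5e R2=0x20 R3=0x84 R4=0xab R5=0xdf  N=1 Z=0
after  1: R0=0x95 R1=0x5e R2=0x20 R3=0x84 R4=0xab R5=0x10  N=1 Z=0
after  2: R0=0x95 R1=0x5e R2=0x20 R3=0xef R4=0xab R5=0x10  N=1 Z=0
after  3: R0=0x95 R1=0xff R2=0x20 R3=0xef R4=0xab R5=0x10  N=1 Z=0
-- IRQ taken; context saved, return-PC = 4 --

FLAGS = (N=1, Z=0)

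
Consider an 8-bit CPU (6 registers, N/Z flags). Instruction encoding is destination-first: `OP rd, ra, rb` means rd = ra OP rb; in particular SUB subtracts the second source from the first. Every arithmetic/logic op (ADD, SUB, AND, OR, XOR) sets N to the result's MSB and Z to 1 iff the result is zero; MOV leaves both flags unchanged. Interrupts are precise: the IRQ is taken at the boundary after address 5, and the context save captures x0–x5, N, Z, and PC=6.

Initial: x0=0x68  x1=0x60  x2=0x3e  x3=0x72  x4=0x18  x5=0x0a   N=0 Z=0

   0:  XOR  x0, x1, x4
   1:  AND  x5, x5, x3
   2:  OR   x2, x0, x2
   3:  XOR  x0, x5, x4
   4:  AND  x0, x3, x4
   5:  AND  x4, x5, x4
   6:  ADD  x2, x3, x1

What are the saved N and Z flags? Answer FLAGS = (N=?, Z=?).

FLAGS = (N=0, Z=1)

after  0: x0=0x78 x1=0x60 x2=0x3e x3=0x72 x4=0x18 x5=0x0a  N=0 Z=0
after  1: x0=0x78 x1=0x60 x2=0x3e x3=0x72 x4=0x18 x5=0x02  N=0 Z=0
after  2: x0=0x78 x1=0x60 x2=0x7e x3=0x72 x4=0x18 x5=0x02  N=0 Z=0
after  3: x0=0x1a x1=0x60 x2=0x7e x3=0x72 x4=0x18 x5=0x02  N=0 Z=0
after  4: x0=0x10 x1=0x60 x2=0x7e x3=0x72 x4=0x18 x5=0x02  N=0 Z=0
after  5: x0=0x10 x1=0x60 x2=0x7e x3=0x72 x4=0x00 x5=0x02  N=0 Z=1
-- IRQ taken; context saved, return-PC = 6 --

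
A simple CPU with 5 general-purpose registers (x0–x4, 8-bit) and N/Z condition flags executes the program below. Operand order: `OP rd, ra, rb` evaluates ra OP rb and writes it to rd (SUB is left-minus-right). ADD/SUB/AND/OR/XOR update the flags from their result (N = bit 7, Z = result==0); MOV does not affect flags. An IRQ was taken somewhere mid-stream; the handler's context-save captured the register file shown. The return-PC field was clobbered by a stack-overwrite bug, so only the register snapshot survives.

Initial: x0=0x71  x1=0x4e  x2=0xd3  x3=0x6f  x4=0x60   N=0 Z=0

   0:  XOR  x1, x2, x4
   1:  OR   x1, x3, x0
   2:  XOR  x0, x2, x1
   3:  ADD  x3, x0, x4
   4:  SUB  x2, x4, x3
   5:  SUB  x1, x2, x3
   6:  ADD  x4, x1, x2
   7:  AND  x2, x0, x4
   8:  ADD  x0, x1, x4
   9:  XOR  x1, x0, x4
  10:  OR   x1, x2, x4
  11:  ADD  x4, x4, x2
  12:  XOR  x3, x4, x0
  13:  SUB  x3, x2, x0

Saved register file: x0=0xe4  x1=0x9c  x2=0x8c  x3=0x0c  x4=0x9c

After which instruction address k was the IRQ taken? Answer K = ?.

after  0: x0=0x71 x1=0xb3 x2=0xd3 x3=0x6f x4=0x60  N=1 Z=0
after  1: x0=0x71 x1=0x7f x2=0xd3 x3=0x6f x4=0x60  N=0 Z=0
after  2: x0=0xac x1=0x7f x2=0xd3 x3=0x6f x4=0x60  N=1 Z=0
after  3: x0=0xac x1=0x7f x2=0xd3 x3=0x0c x4=0x60  N=0 Z=0
after  4: x0=0xac x1=0x7f x2=0x54 x3=0x0c x4=0x60  N=0 Z=0
after  5: x0=0xac x1=0x48 x2=0x54 x3=0x0c x4=0x60  N=0 Z=0
after  6: x0=0xac x1=0x48 x2=0x54 x3=0x0c x4=0x9c  N=1 Z=0
after  7: x0=0xac x1=0x48 x2=0x8c x3=0x0c x4=0x9c  N=1 Z=0
after  8: x0=0xe4 x1=0x48 x2=0x8c x3=0x0c x4=0x9c  N=1 Z=0
after  9: x0=0xe4 x1=0x78 x2=0x8c x3=0x0c x4=0x9c  N=0 Z=0
after 10: x0=0xe4 x1=0x9c x2=0x8c x3=0x0c x4=0x9c  N=1 Z=0
-- IRQ taken; context saved, return-PC = 11 --

K = 10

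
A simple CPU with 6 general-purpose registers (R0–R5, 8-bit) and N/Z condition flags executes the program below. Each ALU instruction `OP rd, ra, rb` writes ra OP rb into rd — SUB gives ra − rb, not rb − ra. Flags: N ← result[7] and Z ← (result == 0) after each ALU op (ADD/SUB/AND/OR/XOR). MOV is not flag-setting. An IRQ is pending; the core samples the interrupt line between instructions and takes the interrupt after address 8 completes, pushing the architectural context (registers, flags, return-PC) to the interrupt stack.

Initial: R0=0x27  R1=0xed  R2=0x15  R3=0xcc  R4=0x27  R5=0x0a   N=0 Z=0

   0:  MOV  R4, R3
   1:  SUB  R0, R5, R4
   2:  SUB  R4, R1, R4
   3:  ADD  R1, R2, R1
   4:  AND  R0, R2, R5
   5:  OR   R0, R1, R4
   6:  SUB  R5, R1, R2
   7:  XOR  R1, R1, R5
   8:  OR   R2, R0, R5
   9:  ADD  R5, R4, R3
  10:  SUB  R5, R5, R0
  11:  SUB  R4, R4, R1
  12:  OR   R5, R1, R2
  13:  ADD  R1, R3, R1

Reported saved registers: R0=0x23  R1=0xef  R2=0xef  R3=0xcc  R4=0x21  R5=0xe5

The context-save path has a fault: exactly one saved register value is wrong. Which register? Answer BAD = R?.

BAD = R5

after  0: R0=0x27 R1=0xed R2=0x15 R3=0xcc R4=0xcc R5=0x0a  N=0 Z=0
after  1: R0=0x3e R1=0xed R2=0x15 R3=0xcc R4=0xcc R5=0x0a  N=0 Z=0
after  2: R0=0x3e R1=0xed R2=0x15 R3=0xcc R4=0x21 R5=0x0a  N=0 Z=0
after  3: R0=0x3e R1=0x02 R2=0x15 R3=0xcc R4=0x21 R5=0x0a  N=0 Z=0
after  4: R0=0x00 R1=0x02 R2=0x15 R3=0xcc R4=0x21 R5=0x0a  N=0 Z=1
after  5: R0=0x23 R1=0x02 R2=0x15 R3=0xcc R4=0x21 R5=0x0a  N=0 Z=0
after  6: R0=0x23 R1=0x02 R2=0x15 R3=0xcc R4=0x21 R5=0xed  N=1 Z=0
after  7: R0=0x23 R1=0xef R2=0x15 R3=0xcc R4=0x21 R5=0xed  N=1 Z=0
after  8: R0=0x23 R1=0xef R2=0xef R3=0xcc R4=0x21 R5=0xed  N=1 Z=0
-- IRQ taken; context saved, return-PC = 9 --
mismatch: R5: reported 0xe5 vs actual 0xed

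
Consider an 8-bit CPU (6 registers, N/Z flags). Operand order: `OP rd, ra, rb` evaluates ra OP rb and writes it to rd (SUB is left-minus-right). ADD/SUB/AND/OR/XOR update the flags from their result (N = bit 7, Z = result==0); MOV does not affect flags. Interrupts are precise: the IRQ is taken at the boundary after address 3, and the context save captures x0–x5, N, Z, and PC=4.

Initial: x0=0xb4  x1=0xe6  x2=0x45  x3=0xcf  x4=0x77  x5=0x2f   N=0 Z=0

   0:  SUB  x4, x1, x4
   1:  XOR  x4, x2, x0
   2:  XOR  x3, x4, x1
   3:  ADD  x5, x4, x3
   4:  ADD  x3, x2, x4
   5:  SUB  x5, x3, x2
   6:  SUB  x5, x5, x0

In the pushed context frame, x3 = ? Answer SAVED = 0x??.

after  0: x0=0xb4 x1=0xe6 x2=0x45 x3=0xcf x4=0x6f x5=0x2f  N=0 Z=0
after  1: x0=0xb4 x1=0xe6 x2=0x45 x3=0xcf x4=0xf1 x5=0x2f  N=1 Z=0
after  2: x0=0xb4 x1=0xe6 x2=0x45 x3=0x17 x4=0xf1 x5=0x2f  N=0 Z=0
after  3: x0=0xb4 x1=0xe6 x2=0x45 x3=0x17 x4=0xf1 x5=0x08  N=0 Z=0
-- IRQ taken; context saved, return-PC = 4 --

SAVED = 0x17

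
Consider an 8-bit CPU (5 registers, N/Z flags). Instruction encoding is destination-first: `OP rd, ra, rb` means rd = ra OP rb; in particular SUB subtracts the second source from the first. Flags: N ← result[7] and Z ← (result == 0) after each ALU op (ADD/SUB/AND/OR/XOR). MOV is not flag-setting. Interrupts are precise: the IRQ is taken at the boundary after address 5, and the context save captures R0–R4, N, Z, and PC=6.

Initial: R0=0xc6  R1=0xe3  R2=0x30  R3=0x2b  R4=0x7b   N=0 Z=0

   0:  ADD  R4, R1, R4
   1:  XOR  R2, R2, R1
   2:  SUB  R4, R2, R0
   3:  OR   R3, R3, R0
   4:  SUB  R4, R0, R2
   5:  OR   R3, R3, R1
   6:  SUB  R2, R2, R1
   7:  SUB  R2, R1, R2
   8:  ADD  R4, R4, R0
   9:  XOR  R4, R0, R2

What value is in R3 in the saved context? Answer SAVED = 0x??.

after  0: R0=0xc6 R1=0xe3 R2=0x30 R3=0x2b R4=0x5e  N=0 Z=0
after  1: R0=0xc6 R1=0xe3 R2=0xd3 R3=0x2b R4=0x5e  N=1 Z=0
after  2: R0=0xc6 R1=0xe3 R2=0xd3 R3=0x2b R4=0x0d  N=0 Z=0
after  3: R0=0xc6 R1=0xe3 R2=0xd3 R3=0xef R4=0x0d  N=1 Z=0
after  4: R0=0xc6 R1=0xe3 R2=0xd3 R3=0xef R4=0xf3  N=1 Z=0
after  5: R0=0xc6 R1=0xe3 R2=0xd3 R3=0xef R4=0xf3  N=1 Z=0
-- IRQ taken; context saved, return-PC = 6 --

SAVED = 0xef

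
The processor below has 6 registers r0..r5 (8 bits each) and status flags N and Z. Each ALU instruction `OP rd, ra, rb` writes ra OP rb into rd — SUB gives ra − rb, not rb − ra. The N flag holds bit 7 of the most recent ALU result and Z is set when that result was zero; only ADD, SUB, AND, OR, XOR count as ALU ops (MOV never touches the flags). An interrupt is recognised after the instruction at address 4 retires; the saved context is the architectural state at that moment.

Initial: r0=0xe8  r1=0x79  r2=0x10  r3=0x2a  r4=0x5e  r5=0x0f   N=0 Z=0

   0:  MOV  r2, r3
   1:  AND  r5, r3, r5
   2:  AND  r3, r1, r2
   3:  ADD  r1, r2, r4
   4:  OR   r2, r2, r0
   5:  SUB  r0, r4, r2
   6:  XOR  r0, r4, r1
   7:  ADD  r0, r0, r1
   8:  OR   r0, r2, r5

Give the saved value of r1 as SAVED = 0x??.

after  0: r0=0xe8 r1=0x79 r2=0x2a r3=0x2a r4=0x5e r5=0x0f  N=0 Z=0
after  1: r0=0xe8 r1=0x79 r2=0x2a r3=0x2a r4=0x5e r5=0x0a  N=0 Z=0
after  2: r0=0xe8 r1=0x79 r2=0x2a r3=0x28 r4=0x5e r5=0x0a  N=0 Z=0
after  3: r0=0xe8 r1=0x88 r2=0x2a r3=0x28 r4=0x5e r5=0x0a  N=1 Z=0
after  4: r0=0xe8 r1=0x88 r2=0xea r3=0x28 r4=0x5e r5=0x0a  N=1 Z=0
-- IRQ taken; context saved, return-PC = 5 --

SAVED = 0x88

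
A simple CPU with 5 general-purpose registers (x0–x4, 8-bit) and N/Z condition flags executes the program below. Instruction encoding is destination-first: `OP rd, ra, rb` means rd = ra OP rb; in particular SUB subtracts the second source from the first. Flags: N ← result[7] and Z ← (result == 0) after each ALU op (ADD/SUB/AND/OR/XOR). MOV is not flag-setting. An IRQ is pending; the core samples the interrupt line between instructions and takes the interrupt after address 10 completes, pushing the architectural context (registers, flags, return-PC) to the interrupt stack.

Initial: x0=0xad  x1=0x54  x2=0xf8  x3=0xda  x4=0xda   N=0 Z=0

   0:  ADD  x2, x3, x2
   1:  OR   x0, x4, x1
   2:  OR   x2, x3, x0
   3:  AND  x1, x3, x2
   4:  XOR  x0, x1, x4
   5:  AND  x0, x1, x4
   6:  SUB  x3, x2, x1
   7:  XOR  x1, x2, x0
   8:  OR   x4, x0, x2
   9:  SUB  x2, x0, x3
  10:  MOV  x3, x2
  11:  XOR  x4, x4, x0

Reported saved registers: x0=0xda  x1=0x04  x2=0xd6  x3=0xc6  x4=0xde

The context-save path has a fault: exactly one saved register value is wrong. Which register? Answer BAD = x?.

after  0: x0=0xad x1=0x54 x2=0xd2 x3=0xda x4=0xda  N=1 Z=0
after  1: x0=0xde x1=0x54 x2=0xd2 x3=0xda x4=0xda  N=1 Z=0
after  2: x0=0xde x1=0x54 x2=0xde x3=0xda x4=0xda  N=1 Z=0
after  3: x0=0xde x1=0xda x2=0xde x3=0xda x4=0xda  N=1 Z=0
after  4: x0=0x00 x1=0xda x2=0xde x3=0xda x4=0xda  N=0 Z=1
after  5: x0=0xda x1=0xda x2=0xde x3=0xda x4=0xda  N=1 Z=0
after  6: x0=0xda x1=0xda x2=0xde x3=0x04 x4=0xda  N=0 Z=0
after  7: x0=0xda x1=0x04 x2=0xde x3=0x04 x4=0xda  N=0 Z=0
after  8: x0=0xda x1=0x04 x2=0xde x3=0x04 x4=0xde  N=1 Z=0
after  9: x0=0xda x1=0x04 x2=0xd6 x3=0x04 x4=0xde  N=1 Z=0
after 10: x0=0xda x1=0x04 x2=0xd6 x3=0xd6 x4=0xde  N=1 Z=0
-- IRQ taken; context saved, return-PC = 11 --
mismatch: x3: reported 0xc6 vs actual 0xd6

BAD = x3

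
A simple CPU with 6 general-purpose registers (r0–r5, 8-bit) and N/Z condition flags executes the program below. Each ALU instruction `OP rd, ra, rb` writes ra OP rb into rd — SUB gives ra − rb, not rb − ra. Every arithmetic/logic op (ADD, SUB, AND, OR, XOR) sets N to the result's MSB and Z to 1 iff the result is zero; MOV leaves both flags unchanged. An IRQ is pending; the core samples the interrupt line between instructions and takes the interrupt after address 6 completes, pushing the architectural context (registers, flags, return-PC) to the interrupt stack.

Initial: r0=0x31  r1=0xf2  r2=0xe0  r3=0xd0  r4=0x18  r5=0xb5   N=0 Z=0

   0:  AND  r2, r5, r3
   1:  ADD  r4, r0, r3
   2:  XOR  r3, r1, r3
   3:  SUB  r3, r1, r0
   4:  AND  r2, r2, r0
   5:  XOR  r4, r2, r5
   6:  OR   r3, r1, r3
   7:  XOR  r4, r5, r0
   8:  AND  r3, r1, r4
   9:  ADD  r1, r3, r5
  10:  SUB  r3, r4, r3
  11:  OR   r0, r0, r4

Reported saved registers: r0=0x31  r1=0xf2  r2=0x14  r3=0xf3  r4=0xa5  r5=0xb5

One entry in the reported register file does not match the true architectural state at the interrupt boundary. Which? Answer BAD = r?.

BAD = r2

after  0: r0=0x31 r1=0xf2 r2=0x90 r3=0xd0 r4=0x18 r5=0xb5  N=1 Z=0
after  1: r0=0x31 r1=0xf2 r2=0x90 r3=0xd0 r4=0x01 r5=0xb5  N=0 Z=0
after  2: r0=0x31 r1=0xf2 r2=0x90 r3=0x22 r4=0x01 r5=0xb5  N=0 Z=0
after  3: r0=0x31 r1=0xf2 r2=0x90 r3=0xc1 r4=0x01 r5=0xb5  N=1 Z=0
after  4: r0=0x31 r1=0xf2 r2=0x10 r3=0xc1 r4=0x01 r5=0xb5  N=0 Z=0
after  5: r0=0x31 r1=0xf2 r2=0x10 r3=0xc1 r4=0xa5 r5=0xb5  N=1 Z=0
after  6: r0=0x31 r1=0xf2 r2=0x10 r3=0xf3 r4=0xa5 r5=0xb5  N=1 Z=0
-- IRQ taken; context saved, return-PC = 7 --
mismatch: r2: reported 0x14 vs actual 0x10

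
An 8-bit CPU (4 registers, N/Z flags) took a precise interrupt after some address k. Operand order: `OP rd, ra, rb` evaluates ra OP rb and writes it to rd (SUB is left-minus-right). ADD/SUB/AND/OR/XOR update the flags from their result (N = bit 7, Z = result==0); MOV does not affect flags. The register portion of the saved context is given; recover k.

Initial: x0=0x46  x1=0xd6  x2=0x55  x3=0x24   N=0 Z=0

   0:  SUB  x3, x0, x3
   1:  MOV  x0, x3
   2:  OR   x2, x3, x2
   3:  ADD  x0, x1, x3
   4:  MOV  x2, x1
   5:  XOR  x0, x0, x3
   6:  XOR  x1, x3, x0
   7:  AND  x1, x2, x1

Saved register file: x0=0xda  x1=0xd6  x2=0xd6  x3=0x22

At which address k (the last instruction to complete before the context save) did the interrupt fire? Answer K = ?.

after  0: x0=0x46 x1=0xd6 x2=0x55 x3=0x22  N=0 Z=0
after  1: x0=0x22 x1=0xd6 x2=0x55 x3=0x22  N=0 Z=0
after  2: x0=0x22 x1=0xd6 x2=0x77 x3=0x22  N=0 Z=0
after  3: x0=0xf8 x1=0xd6 x2=0x77 x3=0x22  N=1 Z=0
after  4: x0=0xf8 x1=0xd6 x2=0xd6 x3=0x22  N=1 Z=0
after  5: x0=0xda x1=0xd6 x2=0xd6 x3=0x22  N=1 Z=0
-- IRQ taken; context saved, return-PC = 6 --

K = 5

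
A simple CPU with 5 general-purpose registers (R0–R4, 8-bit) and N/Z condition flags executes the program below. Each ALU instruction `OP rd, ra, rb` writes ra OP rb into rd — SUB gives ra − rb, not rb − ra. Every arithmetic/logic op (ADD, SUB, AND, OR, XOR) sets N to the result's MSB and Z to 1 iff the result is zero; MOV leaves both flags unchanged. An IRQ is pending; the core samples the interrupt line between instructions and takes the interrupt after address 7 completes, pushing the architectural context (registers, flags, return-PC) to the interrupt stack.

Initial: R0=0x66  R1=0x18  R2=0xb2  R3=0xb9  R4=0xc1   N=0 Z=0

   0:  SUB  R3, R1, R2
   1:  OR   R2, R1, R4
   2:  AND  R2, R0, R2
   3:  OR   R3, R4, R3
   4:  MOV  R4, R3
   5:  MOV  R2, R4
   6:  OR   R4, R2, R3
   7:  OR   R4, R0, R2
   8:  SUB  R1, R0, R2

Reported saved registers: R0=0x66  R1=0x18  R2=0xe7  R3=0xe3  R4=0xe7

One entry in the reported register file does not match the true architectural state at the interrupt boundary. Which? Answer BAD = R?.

after  0: R0=0x66 R1=0x18 R2=0xb2 R3=0x66 R4=0xc1  N=0 Z=0
after  1: R0=0x66 R1=0x18 R2=0xd9 R3=0x66 R4=0xc1  N=1 Z=0
after  2: R0=0x66 R1=0x18 R2=0x40 R3=0x66 R4=0xc1  N=0 Z=0
after  3: R0=0x66 R1=0x18 R2=0x40 R3=0xe7 R4=0xc1  N=1 Z=0
after  4: R0=0x66 R1=0x18 R2=0x40 R3=0xe7 R4=0xe7  N=1 Z=0
after  5: R0=0x66 R1=0x18 R2=0xe7 R3=0xe7 R4=0xe7  N=1 Z=0
after  6: R0=0x66 R1=0x18 R2=0xe7 R3=0xe7 R4=0xe7  N=1 Z=0
after  7: R0=0x66 R1=0x18 R2=0xe7 R3=0xe7 R4=0xe7  N=1 Z=0
-- IRQ taken; context saved, return-PC = 8 --
mismatch: R3: reported 0xe3 vs actual 0xe7

BAD = R3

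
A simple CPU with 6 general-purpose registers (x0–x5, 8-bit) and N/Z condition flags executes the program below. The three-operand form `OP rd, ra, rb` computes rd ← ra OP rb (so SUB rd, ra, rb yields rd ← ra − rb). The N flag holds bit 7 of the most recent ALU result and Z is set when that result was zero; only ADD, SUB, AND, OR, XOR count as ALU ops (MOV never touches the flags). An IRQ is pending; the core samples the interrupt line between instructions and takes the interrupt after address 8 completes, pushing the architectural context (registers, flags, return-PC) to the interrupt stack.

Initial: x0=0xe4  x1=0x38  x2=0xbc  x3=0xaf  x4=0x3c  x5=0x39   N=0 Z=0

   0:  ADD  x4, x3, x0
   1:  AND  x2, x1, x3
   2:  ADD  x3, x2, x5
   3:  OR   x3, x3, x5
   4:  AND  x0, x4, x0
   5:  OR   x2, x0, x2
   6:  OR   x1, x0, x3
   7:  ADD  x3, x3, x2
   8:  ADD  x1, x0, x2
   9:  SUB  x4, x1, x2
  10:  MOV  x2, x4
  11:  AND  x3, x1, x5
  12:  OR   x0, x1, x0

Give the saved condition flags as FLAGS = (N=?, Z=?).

FLAGS = (N=0, Z=0)

after  0: x0=0xe4 x1=0x38 x2=0xbc x3=0xaf x4=0x93 x5=0x39  N=1 Z=0
after  1: x0=0xe4 x1=0x38 x2=0x28 x3=0xaf x4=0x93 x5=0x39  N=0 Z=0
after  2: x0=0xe4 x1=0x38 x2=0x28 x3=0x61 x4=0x93 x5=0x39  N=0 Z=0
after  3: x0=0xe4 x1=0x38 x2=0x28 x3=0x79 x4=0x93 x5=0x39  N=0 Z=0
after  4: x0=0x80 x1=0x38 x2=0x28 x3=0x79 x4=0x93 x5=0x39  N=1 Z=0
after  5: x0=0x80 x1=0x38 x2=0xa8 x3=0x79 x4=0x93 x5=0x39  N=1 Z=0
after  6: x0=0x80 x1=0xf9 x2=0xa8 x3=0x79 x4=0x93 x5=0x39  N=1 Z=0
after  7: x0=0x80 x1=0xf9 x2=0xa8 x3=0x21 x4=0x93 x5=0x39  N=0 Z=0
after  8: x0=0x80 x1=0x28 x2=0xa8 x3=0x21 x4=0x93 x5=0x39  N=0 Z=0
-- IRQ taken; context saved, return-PC = 9 --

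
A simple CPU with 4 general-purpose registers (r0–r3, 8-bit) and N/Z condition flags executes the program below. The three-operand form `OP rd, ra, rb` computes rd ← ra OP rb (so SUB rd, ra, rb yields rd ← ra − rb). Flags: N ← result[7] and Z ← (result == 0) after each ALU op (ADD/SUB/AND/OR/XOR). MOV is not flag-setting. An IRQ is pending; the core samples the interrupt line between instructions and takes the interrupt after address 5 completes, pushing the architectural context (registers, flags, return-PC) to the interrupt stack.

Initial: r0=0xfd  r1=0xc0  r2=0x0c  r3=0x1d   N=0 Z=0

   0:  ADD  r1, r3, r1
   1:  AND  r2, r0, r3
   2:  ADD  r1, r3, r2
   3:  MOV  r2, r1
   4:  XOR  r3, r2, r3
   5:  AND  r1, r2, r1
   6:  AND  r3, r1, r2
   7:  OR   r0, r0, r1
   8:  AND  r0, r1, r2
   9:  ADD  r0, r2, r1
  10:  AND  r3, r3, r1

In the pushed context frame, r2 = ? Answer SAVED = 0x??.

SAVED = 0x3a

after  0: r0=0xfd r1=0xdd r2=0x0c r3=0x1d  N=1 Z=0
after  1: r0=0xfd r1=0xdd r2=0x1d r3=0x1d  N=0 Z=0
after  2: r0=0xfd r1=0x3a r2=0x1d r3=0x1d  N=0 Z=0
after  3: r0=0xfd r1=0x3a r2=0x3a r3=0x1d  N=0 Z=0
after  4: r0=0xfd r1=0x3a r2=0x3a r3=0x27  N=0 Z=0
after  5: r0=0xfd r1=0x3a r2=0x3a r3=0x27  N=0 Z=0
-- IRQ taken; context saved, return-PC = 6 --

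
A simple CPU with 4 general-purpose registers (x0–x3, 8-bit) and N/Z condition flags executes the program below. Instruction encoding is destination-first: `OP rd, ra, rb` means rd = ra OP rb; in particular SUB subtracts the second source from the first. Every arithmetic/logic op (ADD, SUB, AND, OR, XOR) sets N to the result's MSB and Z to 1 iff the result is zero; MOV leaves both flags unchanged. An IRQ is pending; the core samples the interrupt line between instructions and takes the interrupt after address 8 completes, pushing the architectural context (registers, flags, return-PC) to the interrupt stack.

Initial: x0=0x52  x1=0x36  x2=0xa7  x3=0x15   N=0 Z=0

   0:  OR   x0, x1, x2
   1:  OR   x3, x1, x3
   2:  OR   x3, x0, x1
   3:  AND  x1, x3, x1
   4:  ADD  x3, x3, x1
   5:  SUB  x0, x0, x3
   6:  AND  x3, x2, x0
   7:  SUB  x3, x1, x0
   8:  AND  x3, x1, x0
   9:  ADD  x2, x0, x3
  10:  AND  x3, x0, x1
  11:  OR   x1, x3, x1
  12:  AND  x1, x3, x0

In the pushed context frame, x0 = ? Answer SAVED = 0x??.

after  0: x0=0xb7 x1=0x36 x2=0xa7 x3=0x15  N=1 Z=0
after  1: x0=0xb7 x1=0x36 x2=0xa7 x3=0x37  N=0 Z=0
after  2: x0=0xb7 x1=0x36 x2=0xa7 x3=0xb7  N=1 Z=0
after  3: x0=0xb7 x1=0x36 x2=0xa7 x3=0xb7  N=0 Z=0
after  4: x0=0xb7 x1=0x36 x2=0xa7 x3=0xed  N=1 Z=0
after  5: x0=0xca x1=0x36 x2=0xa7 x3=0xed  N=1 Z=0
after  6: x0=0xca x1=0x36 x2=0xa7 x3=0x82  N=1 Z=0
after  7: x0=0xca x1=0x36 x2=0xa7 x3=0x6c  N=0 Z=0
after  8: x0=0xca x1=0x36 x2=0xa7 x3=0x02  N=0 Z=0
-- IRQ taken; context saved, return-PC = 9 --

SAVED = 0xca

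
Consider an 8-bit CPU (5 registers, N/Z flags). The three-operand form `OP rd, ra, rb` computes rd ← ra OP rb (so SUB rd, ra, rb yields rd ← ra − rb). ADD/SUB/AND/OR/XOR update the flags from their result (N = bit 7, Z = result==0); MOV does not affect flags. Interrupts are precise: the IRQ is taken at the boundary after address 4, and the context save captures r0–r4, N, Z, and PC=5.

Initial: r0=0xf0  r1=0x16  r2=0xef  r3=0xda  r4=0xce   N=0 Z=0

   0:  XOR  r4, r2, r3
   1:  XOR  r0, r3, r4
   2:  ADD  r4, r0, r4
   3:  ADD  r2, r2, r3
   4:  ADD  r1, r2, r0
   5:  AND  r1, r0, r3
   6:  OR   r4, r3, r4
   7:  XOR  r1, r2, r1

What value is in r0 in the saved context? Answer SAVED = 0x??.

SAVED = 0xef

after  0: r0=0xf0 r1=0x16 r2=0xef r3=0xda r4=0x35  N=0 Z=0
after  1: r0=0xef r1=0x16 r2=0xef r3=0xda r4=0x35  N=1 Z=0
after  2: r0=0xef r1=0x16 r2=0xef r3=0xda r4=0x24  N=0 Z=0
after  3: r0=0xef r1=0x16 r2=0xc9 r3=0xda r4=0x24  N=1 Z=0
after  4: r0=0xef r1=0xb8 r2=0xc9 r3=0xda r4=0x24  N=1 Z=0
-- IRQ taken; context saved, return-PC = 5 --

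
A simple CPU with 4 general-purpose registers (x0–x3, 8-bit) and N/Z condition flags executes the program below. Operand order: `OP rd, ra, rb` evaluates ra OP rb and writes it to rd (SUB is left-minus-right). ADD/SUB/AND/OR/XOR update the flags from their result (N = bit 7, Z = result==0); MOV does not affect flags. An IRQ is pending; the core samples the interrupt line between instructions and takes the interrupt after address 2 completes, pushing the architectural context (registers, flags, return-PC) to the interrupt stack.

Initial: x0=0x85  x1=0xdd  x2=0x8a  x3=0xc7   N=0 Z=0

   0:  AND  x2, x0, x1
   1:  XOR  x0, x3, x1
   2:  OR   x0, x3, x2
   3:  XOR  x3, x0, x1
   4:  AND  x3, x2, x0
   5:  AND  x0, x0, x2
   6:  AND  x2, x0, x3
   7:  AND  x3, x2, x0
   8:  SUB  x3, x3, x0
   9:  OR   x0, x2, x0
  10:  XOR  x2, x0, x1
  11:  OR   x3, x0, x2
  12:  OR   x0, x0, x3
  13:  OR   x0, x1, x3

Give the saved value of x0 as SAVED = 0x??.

after  0: x0=0x85 x1=0xdd x2=0x85 x3=0xc7  N=1 Z=0
after  1: x0=0x1a x1=0xdd x2=0x85 x3=0xc7  N=0 Z=0
after  2: x0=0xc7 x1=0xdd x2=0x85 x3=0xc7  N=1 Z=0
-- IRQ taken; context saved, return-PC = 3 --

SAVED = 0xc7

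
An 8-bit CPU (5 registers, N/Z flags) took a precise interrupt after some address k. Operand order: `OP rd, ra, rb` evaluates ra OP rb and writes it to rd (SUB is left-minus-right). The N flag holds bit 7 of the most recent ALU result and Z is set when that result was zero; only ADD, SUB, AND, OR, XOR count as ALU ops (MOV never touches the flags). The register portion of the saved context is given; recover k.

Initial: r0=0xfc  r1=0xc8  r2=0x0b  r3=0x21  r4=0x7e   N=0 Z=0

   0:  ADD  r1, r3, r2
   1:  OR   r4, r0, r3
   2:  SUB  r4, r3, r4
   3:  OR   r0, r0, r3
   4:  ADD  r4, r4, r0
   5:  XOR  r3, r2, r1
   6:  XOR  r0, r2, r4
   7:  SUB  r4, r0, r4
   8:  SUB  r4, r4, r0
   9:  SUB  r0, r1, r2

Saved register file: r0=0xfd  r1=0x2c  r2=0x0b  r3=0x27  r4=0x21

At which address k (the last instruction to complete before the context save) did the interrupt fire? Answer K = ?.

K = 5

after  0: r0=0xfc r1=0x2c r2=0x0b r3=0x21 r4=0x7e  N=0 Z=0
after  1: r0=0xfc r1=0x2c r2=0x0b r3=0x21 r4=0xfd  N=1 Z=0
after  2: r0=0xfc r1=0x2c r2=0x0b r3=0x21 r4=0x24  N=0 Z=0
after  3: r0=0xfd r1=0x2c r2=0x0b r3=0x21 r4=0x24  N=1 Z=0
after  4: r0=0xfd r1=0x2c r2=0x0b r3=0x21 r4=0x21  N=0 Z=0
after  5: r0=0xfd r1=0x2c r2=0x0b r3=0x27 r4=0x21  N=0 Z=0
-- IRQ taken; context saved, return-PC = 6 --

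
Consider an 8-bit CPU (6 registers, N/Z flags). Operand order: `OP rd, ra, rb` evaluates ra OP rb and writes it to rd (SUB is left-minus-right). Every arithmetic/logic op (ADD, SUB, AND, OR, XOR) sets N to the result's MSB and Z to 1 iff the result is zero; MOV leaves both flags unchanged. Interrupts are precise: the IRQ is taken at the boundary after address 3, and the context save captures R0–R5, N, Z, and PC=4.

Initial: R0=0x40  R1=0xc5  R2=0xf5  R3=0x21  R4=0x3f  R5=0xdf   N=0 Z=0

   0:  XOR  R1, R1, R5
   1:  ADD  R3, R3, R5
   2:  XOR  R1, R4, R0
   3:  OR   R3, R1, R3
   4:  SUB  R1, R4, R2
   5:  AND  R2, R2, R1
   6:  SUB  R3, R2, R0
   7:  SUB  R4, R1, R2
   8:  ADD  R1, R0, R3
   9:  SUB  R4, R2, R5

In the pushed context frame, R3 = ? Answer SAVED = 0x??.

after  0: R0=0x40 R1=0x1a R2=0xf5 R3=0x21 R4=0x3f R5=0xdf  N=0 Z=0
after  1: R0=0x40 R1=0x1a R2=0xf5 R3=0x00 R4=0x3f R5=0xdf  N=0 Z=1
after  2: R0=0x40 R1=0x7f R2=0xf5 R3=0x00 R4=0x3f R5=0xdf  N=0 Z=0
after  3: R0=0x40 R1=0x7f R2=0xf5 R3=0x7f R4=0x3f R5=0xdf  N=0 Z=0
-- IRQ taken; context saved, return-PC = 4 --

SAVED = 0x7f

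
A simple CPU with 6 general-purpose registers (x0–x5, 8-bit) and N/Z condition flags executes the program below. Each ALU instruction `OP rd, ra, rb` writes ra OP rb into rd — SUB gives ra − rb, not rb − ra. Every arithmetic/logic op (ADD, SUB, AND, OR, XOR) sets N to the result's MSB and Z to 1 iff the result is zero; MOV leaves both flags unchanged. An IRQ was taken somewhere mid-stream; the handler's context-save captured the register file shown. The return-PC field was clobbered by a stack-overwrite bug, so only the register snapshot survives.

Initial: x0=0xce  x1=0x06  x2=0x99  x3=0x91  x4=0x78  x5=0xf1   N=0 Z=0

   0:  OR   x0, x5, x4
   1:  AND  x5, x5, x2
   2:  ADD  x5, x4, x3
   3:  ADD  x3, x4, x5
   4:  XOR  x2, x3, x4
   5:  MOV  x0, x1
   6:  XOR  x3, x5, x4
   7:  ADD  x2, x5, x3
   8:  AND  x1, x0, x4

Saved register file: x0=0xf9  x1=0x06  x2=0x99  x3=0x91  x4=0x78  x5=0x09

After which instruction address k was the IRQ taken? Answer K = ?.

K = 2

after  0: x0=0xf9 x1=0x06 x2=0x99 x3=0x91 x4=0x78 x5=0xf1  N=1 Z=0
after  1: x0=0xf9 x1=0x06 x2=0x99 x3=0x91 x4=0x78 x5=0x91  N=1 Z=0
after  2: x0=0xf9 x1=0x06 x2=0x99 x3=0x91 x4=0x78 x5=0x09  N=0 Z=0
-- IRQ taken; context saved, return-PC = 3 --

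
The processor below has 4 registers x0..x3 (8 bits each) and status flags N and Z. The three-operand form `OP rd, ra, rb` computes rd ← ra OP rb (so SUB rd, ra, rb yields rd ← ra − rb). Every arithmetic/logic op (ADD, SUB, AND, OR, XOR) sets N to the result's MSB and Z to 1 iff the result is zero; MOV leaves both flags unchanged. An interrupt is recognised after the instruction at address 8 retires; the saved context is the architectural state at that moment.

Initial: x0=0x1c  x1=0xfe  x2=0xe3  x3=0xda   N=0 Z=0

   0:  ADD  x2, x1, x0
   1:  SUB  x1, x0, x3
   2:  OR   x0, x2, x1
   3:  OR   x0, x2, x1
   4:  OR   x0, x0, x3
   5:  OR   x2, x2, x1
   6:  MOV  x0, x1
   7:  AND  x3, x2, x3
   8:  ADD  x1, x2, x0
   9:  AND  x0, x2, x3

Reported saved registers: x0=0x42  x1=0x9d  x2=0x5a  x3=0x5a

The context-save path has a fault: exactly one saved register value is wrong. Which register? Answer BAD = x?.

BAD = x1

after  0: x0=0x1c x1=0xfe x2=0x1a x3=0xda  N=0 Z=0
after  1: x0=0x1c x1=0x42 x2=0x1a x3=0xda  N=0 Z=0
after  2: x0=0x5a x1=0x42 x2=0x1a x3=0xda  N=0 Z=0
after  3: x0=0x5a x1=0x42 x2=0x1a x3=0xda  N=0 Z=0
after  4: x0=0xda x1=0x42 x2=0x1a x3=0xda  N=1 Z=0
after  5: x0=0xda x1=0x42 x2=0x5a x3=0xda  N=0 Z=0
after  6: x0=0x42 x1=0x42 x2=0x5a x3=0xda  N=0 Z=0
after  7: x0=0x42 x1=0x42 x2=0x5a x3=0x5a  N=0 Z=0
after  8: x0=0x42 x1=0x9c x2=0x5a x3=0x5a  N=1 Z=0
-- IRQ taken; context saved, return-PC = 9 --
mismatch: x1: reported 0x9d vs actual 0x9c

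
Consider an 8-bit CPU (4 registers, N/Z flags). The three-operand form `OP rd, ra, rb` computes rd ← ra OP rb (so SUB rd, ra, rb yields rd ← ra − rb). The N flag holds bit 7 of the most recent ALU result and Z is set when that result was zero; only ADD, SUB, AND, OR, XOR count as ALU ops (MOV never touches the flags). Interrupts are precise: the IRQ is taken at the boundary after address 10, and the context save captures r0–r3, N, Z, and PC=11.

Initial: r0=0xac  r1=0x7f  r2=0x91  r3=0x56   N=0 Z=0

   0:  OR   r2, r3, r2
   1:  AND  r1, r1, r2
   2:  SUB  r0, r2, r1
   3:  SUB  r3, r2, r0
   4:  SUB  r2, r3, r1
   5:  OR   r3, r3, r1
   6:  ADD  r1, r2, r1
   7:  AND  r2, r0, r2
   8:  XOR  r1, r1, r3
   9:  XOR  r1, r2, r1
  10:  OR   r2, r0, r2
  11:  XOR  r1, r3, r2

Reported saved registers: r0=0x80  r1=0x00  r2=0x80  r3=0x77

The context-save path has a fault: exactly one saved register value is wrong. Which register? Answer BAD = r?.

after  0: r0=0xac r1=0x7f r2=0xd7 r3=0x56  N=1 Z=0
after  1: r0=0xac r1=0x57 r2=0xd7 r3=0x56  N=0 Z=0
after  2: r0=0x80 r1=0x57 r2=0xd7 r3=0x56  N=1 Z=0
after  3: r0=0x80 r1=0x57 r2=0xd7 r3=0x57  N=0 Z=0
after  4: r0=0x80 r1=0x57 r2=0x00 r3=0x57  N=0 Z=1
after  5: r0=0x80 r1=0x57 r2=0x00 r3=0x57  N=0 Z=0
after  6: r0=0x80 r1=0x57 r2=0x00 r3=0x57  N=0 Z=0
after  7: r0=0x80 r1=0x57 r2=0x00 r3=0x57  N=0 Z=1
after  8: r0=0x80 r1=0x00 r2=0x00 r3=0x57  N=0 Z=1
after  9: r0=0x80 r1=0x00 r2=0x00 r3=0x57  N=0 Z=1
after 10: r0=0x80 r1=0x00 r2=0x80 r3=0x57  N=1 Z=0
-- IRQ taken; context saved, return-PC = 11 --
mismatch: r3: reported 0x77 vs actual 0x57

BAD = r3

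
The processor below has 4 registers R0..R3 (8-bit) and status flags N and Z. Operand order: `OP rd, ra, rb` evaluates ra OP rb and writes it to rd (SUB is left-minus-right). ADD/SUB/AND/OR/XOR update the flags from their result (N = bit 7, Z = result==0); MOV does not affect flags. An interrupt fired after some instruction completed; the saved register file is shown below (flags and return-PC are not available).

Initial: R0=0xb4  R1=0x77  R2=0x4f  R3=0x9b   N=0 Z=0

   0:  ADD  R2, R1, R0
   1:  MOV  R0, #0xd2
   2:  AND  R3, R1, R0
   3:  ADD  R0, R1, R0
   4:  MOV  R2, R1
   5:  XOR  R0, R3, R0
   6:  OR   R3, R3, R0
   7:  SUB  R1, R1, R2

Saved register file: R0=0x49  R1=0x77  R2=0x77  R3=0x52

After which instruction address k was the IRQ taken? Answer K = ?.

K = 4

after  0: R0=0xb4 R1=0x77 R2=0x2b R3=0x9b  N=0 Z=0
after  1: R0=0xd2 R1=0x77 R2=0x2b R3=0x9b  N=0 Z=0
after  2: R0=0xd2 R1=0x77 R2=0x2b R3=0x52  N=0 Z=0
after  3: R0=0x49 R1=0x77 R2=0x2b R3=0x52  N=0 Z=0
after  4: R0=0x49 R1=0x77 R2=0x77 R3=0x52  N=0 Z=0
-- IRQ taken; context saved, return-PC = 5 --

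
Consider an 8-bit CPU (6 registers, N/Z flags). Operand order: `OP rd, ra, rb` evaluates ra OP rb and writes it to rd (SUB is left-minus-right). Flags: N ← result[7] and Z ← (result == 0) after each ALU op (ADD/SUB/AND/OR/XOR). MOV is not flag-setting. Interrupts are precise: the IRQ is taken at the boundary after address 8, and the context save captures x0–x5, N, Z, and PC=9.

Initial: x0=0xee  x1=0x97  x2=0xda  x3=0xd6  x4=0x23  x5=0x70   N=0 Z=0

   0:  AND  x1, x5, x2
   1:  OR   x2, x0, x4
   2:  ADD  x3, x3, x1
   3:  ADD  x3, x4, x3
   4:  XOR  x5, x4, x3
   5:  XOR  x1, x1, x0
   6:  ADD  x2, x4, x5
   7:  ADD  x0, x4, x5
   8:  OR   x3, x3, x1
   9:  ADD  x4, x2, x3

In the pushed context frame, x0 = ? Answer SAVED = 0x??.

after  0: x0=0xee x1=0x50 x2=0xda x3=0xd6 x4=0x23 x5=0x70  N=0 Z=0
after  1: x0=0xee x1=0x50 x2=0xef x3=0xd6 x4=0x23 x5=0x70  N=1 Z=0
after  2: x0=0xee x1=0x50 x2=0xef x3=0x26 x4=0x23 x5=0x70  N=0 Z=0
after  3: x0=0xee x1=0x50 x2=0xef x3=0x49 x4=0x23 x5=0x70  N=0 Z=0
after  4: x0=0xee x1=0x50 x2=0xef x3=0x49 x4=0x23 x5=0x6a  N=0 Z=0
after  5: x0=0xee x1=0xbe x2=0xef x3=0x49 x4=0x23 x5=0x6a  N=1 Z=0
after  6: x0=0xee x1=0xbe x2=0x8d x3=0x49 x4=0x23 x5=0x6a  N=1 Z=0
after  7: x0=0x8d x1=0xbe x2=0x8d x3=0x49 x4=0x23 x5=0x6a  N=1 Z=0
after  8: x0=0x8d x1=0xbe x2=0x8d x3=0xff x4=0x23 x5=0x6a  N=1 Z=0
-- IRQ taken; context saved, return-PC = 9 --

SAVED = 0x8d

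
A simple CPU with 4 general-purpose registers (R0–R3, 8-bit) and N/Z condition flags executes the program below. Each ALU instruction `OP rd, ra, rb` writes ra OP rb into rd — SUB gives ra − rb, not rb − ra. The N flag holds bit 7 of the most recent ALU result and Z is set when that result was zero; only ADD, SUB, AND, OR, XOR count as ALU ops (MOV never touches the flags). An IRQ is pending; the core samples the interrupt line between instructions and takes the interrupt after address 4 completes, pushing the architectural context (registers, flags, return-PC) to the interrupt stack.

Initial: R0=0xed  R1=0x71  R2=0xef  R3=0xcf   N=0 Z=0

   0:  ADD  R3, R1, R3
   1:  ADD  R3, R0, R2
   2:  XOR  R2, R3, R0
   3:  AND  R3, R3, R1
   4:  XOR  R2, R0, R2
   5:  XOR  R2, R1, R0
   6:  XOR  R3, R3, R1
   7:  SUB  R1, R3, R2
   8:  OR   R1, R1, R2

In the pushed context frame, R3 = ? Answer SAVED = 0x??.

after  0: R0=0xed R1=0x71 R2=0xef R3=0x40  N=0 Z=0
after  1: R0=0xed R1=0x71 R2=0xef R3=0xdc  N=1 Z=0
after  2: R0=0xed R1=0x71 R2=0x31 R3=0xdc  N=0 Z=0
after  3: R0=0xed R1=0x71 R2=0x31 R3=0x50  N=0 Z=0
after  4: R0=0xed R1=0x71 R2=0xdc R3=0x50  N=1 Z=0
-- IRQ taken; context saved, return-PC = 5 --

SAVED = 0x50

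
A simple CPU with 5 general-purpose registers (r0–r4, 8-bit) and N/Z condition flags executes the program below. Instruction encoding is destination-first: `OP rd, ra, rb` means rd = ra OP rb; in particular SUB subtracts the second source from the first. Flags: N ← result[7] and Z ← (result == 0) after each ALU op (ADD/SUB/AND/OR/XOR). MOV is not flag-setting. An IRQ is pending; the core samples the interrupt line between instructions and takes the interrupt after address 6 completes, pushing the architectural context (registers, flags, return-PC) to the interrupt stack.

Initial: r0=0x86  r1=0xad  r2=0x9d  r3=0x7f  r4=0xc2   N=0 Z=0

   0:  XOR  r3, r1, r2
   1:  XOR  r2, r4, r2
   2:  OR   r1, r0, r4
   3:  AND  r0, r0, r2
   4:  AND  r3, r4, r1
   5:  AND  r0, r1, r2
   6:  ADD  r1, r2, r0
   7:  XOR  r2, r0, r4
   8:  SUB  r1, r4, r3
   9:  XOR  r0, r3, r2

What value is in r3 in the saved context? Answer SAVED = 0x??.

SAVED = 0xc2

after  0: r0=0x86 r1=0xad r2=0x9d r3=0x30 r4=0xc2  N=0 Z=0
after  1: r0=0x86 r1=0xad r2=0x5f r3=0x30 r4=0xc2  N=0 Z=0
after  2: r0=0x86 r1=0xc6 r2=0x5f r3=0x30 r4=0xc2  N=1 Z=0
after  3: r0=0x06 r1=0xc6 r2=0x5f r3=0x30 r4=0xc2  N=0 Z=0
after  4: r0=0x06 r1=0xc6 r2=0x5f r3=0xc2 r4=0xc2  N=1 Z=0
after  5: r0=0x46 r1=0xc6 r2=0x5f r3=0xc2 r4=0xc2  N=0 Z=0
after  6: r0=0x46 r1=0xa5 r2=0x5f r3=0xc2 r4=0xc2  N=1 Z=0
-- IRQ taken; context saved, return-PC = 7 --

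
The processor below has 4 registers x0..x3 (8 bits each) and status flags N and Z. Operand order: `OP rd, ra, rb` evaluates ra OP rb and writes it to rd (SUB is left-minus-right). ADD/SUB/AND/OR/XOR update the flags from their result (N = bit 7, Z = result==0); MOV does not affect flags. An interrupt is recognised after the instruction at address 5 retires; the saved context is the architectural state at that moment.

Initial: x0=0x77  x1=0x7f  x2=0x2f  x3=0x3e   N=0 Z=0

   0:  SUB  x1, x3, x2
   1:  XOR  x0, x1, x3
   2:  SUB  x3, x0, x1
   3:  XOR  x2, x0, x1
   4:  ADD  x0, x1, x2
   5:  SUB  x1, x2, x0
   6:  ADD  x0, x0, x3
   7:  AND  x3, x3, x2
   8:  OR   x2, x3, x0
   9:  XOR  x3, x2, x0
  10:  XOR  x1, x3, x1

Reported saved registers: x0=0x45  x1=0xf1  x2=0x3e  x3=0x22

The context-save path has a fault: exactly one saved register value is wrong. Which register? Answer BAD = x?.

BAD = x0

after  0: x0=0x77 x1=0x0f x2=0x2f x3=0x3e  N=0 Z=0
after  1: x0=0x31 x1=0x0f x2=0x2f x3=0x3e  N=0 Z=0
after  2: x0=0x31 x1=0x0f x2=0x2f x3=0x22  N=0 Z=0
after  3: x0=0x31 x1=0x0f x2=0x3e x3=0x22  N=0 Z=0
after  4: x0=0x4d x1=0x0f x2=0x3e x3=0x22  N=0 Z=0
after  5: x0=0x4d x1=0xf1 x2=0x3e x3=0x22  N=1 Z=0
-- IRQ taken; context saved, return-PC = 6 --
mismatch: x0: reported 0x45 vs actual 0x4d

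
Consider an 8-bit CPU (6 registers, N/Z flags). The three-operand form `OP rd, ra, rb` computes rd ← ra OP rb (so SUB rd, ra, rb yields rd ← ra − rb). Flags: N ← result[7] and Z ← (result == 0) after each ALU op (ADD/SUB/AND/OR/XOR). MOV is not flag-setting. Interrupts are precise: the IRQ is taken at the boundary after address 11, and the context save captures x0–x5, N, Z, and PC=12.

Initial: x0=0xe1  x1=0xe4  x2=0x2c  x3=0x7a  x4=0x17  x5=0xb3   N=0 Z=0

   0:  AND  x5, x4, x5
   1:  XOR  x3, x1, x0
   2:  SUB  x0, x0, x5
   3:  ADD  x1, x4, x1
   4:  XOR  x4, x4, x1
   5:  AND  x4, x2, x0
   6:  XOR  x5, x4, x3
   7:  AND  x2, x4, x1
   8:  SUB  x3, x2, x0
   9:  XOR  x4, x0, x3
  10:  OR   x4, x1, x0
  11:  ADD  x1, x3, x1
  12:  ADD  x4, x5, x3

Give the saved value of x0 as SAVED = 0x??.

after  0: x0=0xe1 x1=0xe4 x2=0x2c x3=0x7a x4=0x17 x5=0x13  N=0 Z=0
after  1: x0=0xe1 x1=0xe4 x2=0x2c x3=0x05 x4=0x17 x5=0x13  N=0 Z=0
after  2: x0=0xce x1=0xe4 x2=0x2c x3=0x05 x4=0x17 x5=0x13  N=1 Z=0
after  3: x0=0xce x1=0xfb x2=0x2c x3=0x05 x4=0x17 x5=0x13  N=1 Z=0
after  4: x0=0xce x1=0xfb x2=0x2c x3=0x05 x4=0xec x5=0x13  N=1 Z=0
after  5: x0=0xce x1=0xfb x2=0x2c x3=0x05 x4=0x0c x5=0x13  N=0 Z=0
after  6: x0=0xce x1=0xfb x2=0x2c x3=0x05 x4=0x0c x5=0x09  N=0 Z=0
after  7: x0=0xce x1=0xfb x2=0x08 x3=0x05 x4=0x0c x5=0x09  N=0 Z=0
after  8: x0=0xce x1=0xfb x2=0x08 x3=0x3a x4=0x0c x5=0x09  N=0 Z=0
after  9: x0=0xce x1=0xfb x2=0x08 x3=0x3a x4=0xf4 x5=0x09  N=1 Z=0
after 10: x0=0xce x1=0xfb x2=0x08 x3=0x3a x4=0xff x5=0x09  N=1 Z=0
after 11: x0=0xce x1=0x35 x2=0x08 x3=0x3a x4=0xff x5=0x09  N=0 Z=0
-- IRQ taken; context saved, return-PC = 12 --

SAVED = 0xce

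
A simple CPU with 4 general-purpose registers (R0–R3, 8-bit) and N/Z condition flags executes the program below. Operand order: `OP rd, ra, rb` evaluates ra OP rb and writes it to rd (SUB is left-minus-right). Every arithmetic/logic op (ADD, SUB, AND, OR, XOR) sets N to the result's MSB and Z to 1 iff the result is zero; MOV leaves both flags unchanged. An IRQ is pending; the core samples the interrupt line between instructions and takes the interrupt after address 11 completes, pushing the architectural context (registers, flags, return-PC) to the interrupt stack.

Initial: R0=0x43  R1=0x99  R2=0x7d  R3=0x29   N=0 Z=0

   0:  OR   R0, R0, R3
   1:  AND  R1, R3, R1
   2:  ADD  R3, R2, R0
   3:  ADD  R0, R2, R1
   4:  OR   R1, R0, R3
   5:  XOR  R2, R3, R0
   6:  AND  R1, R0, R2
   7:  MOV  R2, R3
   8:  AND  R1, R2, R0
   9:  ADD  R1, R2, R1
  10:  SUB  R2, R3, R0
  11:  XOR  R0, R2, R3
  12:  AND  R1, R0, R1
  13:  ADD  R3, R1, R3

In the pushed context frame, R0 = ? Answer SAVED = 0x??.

after  0: R0=0x6b R1=0x99 R2=0x7d R3=0x29  N=0 Z=0
after  1: R0=0x6b R1=0x09 R2=0x7d R3=0x29  N=0 Z=0
after  2: R0=0x6b R1=0x09 R2=0x7d R3=0xe8  N=1 Z=0
after  3: R0=0x86 R1=0x09 R2=0x7d R3=0xe8  N=1 Z=0
after  4: R0=0x86 R1=0xee R2=0x7d R3=0xe8  N=1 Z=0
after  5: R0=0x86 R1=0xee R2=0x6e R3=0xe8  N=0 Z=0
after  6: R0=0x86 R1=0x06 R2=0x6e R3=0xe8  N=0 Z=0
after  7: R0=0x86 R1=0x06 R2=0xe8 R3=0xe8  N=0 Z=0
after  8: R0=0x86 R1=0x80 R2=0xe8 R3=0xe8  N=1 Z=0
after  9: R0=0x86 R1=0x68 R2=0xe8 R3=0xe8  N=0 Z=0
after 10: R0=0x86 R1=0x68 R2=0x62 R3=0xe8  N=0 Z=0
after 11: R0=0x8a R1=0x68 R2=0x62 R3=0xe8  N=1 Z=0
-- IRQ taken; context saved, return-PC = 12 --

SAVED = 0x8a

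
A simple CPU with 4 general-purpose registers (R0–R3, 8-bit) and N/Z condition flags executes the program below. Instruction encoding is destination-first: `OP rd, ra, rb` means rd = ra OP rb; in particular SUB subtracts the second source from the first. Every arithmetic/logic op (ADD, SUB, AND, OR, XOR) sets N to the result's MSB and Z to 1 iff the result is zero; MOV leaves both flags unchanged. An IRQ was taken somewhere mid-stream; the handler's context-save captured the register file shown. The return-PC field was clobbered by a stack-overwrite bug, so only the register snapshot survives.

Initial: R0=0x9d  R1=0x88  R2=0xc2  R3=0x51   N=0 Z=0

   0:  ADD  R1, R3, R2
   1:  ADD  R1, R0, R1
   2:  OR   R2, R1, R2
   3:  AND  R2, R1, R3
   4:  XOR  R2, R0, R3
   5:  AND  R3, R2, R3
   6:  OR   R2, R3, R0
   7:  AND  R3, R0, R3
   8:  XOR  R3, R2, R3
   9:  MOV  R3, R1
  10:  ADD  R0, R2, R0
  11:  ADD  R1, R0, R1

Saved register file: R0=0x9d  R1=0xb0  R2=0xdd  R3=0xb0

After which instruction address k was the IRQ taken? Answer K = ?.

K = 9

after  0: R0=0x9d R1=0x13 R2=0xc2 R3=0x51  N=0 Z=0
after  1: R0=0x9d R1=0xb0 R2=0xc2 R3=0x51  N=1 Z=0
after  2: R0=0x9d R1=0xb0 R2=0xf2 R3=0x51  N=1 Z=0
after  3: R0=0x9d R1=0xb0 R2=0x10 R3=0x51  N=0 Z=0
after  4: R0=0x9d R1=0xb0 R2=0xcc R3=0x51  N=1 Z=0
after  5: R0=0x9d R1=0xb0 R2=0xcc R3=0x40  N=0 Z=0
after  6: R0=0x9d R1=0xb0 R2=0xdd R3=0x40  N=1 Z=0
after  7: R0=0x9d R1=0xb0 R2=0xdd R3=0x00  N=0 Z=1
after  8: R0=0x9d R1=0xb0 R2=0xdd R3=0xdd  N=1 Z=0
after  9: R0=0x9d R1=0xb0 R2=0xdd R3=0xb0  N=1 Z=0
-- IRQ taken; context saved, return-PC = 10 --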